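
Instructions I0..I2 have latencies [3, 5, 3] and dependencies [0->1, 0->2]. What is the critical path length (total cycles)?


Compute longest path through dependency graph: dist(Ik) = max over predecessors of dist + latency(Ik).
dist(I0) = latency 3 = 3
dist(I1) = dist(I0) + 5 = 3 + 5 = 8
dist(I2) = dist(I0) + 3 = 3 + 3 = 6
Critical path = max dist = 8

8


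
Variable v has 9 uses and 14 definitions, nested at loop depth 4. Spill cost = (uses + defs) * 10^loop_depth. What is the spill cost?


uses + defs = 9 + 14 = 23
10^4 = 10000
Spill cost = 23 * 10000 = 230000

230000


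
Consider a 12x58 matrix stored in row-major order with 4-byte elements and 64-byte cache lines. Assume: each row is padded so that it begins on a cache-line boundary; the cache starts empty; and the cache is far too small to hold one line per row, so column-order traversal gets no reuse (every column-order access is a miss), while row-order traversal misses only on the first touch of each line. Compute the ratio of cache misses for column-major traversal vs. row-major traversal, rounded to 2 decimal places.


Each row occupies 58 * 4 = 232 bytes and starts on a line boundary, so it spans ceil(232 / 64) = 4 cache lines.
Row-major traversal misses (one per line touched): 12 * ceil(58 * 4 / 64) = 48
Column-major traversal misses (no reuse, every access misses): 12 * 58 = 696
Ratio = 696 / 48 = 14.5

14.5


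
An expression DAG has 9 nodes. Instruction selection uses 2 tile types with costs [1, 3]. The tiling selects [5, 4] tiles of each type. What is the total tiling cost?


Total cost = sum(count_i * cost_i)
= 5*1 + 4*3
= 17

17


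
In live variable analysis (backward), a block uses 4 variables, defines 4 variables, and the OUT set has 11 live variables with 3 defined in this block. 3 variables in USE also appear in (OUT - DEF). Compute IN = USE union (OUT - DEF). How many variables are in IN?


OUT - DEF: 11 - 3 = 8
|IN| = |USE| + |OUT - DEF| - |USE ∩ (OUT - DEF)| = 4 + 8 - 3 = 9

9


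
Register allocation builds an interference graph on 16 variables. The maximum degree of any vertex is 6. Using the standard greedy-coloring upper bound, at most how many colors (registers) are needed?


Greedy coloring never needs more than (max_degree + 1) colors: when coloring a vertex, at most max_degree neighbors are already colored.
Upper bound = 6 + 1 = 7

7


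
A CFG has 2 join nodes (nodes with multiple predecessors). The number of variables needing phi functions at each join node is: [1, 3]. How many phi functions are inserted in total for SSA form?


Total phi functions = sum of phi functions at each join node
= 1 + 3 = 4

4


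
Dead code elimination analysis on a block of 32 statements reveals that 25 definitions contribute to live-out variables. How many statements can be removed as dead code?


Dead code = total statements - live definitions
= 32 - 25 = 7

7


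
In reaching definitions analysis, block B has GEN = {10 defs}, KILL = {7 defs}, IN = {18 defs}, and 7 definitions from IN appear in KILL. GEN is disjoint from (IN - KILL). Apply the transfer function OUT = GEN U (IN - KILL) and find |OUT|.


IN - KILL: 18 - 7 = 11 surviving definitions
OUT = GEN + surviving = 10 + 11 = 21

21


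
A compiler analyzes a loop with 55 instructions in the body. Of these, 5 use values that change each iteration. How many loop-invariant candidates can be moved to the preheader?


Invariant candidates = total - loop-dependent
= 55 - 5 = 50

50


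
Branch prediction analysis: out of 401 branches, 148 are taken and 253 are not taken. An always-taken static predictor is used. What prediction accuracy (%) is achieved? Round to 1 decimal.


Predictor: always-taken
Correct predictions = 148
Accuracy = 148 / 401 * 100 = 36.9%

36.9


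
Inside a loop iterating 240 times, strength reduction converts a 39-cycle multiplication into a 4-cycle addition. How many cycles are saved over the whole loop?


Per-iteration saving = 39 - 4 = 35
Total saved = 240 * 35 = 8400

8400


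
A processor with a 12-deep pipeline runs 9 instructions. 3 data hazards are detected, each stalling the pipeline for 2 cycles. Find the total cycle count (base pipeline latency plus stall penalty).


Base cycles = 12 + 9 - 1 = 20
Total stalls = 3 * 2 = 6
Total = 20 + 6 = 26

26


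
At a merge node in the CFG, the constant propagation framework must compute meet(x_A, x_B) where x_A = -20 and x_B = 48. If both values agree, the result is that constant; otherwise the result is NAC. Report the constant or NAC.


Meet operation: if both paths give the same constant, result is that constant; if they differ, result is NAC (not-a-constant).
Path A: -20, Path B: 48 -> differ
Result: not-a-constant -> NAC

NAC


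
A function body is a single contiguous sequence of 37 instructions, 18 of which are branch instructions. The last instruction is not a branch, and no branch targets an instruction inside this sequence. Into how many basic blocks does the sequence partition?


With no in-sequence branch targets, the leaders are the first instruction plus the instruction after each branch.
Number of basic blocks = branches + 1
= 18 + 1 = 19

19


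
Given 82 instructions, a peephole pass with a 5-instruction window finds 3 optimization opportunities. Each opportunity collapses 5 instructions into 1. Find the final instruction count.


Each match removes 4 instructions.
Total removed = 3 * 4 = 12
Remaining = 82 - 12 = 70

70


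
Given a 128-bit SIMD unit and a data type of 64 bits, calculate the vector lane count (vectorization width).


Width = SIMD bits / data type bits
= 128 / 64 = 2

2


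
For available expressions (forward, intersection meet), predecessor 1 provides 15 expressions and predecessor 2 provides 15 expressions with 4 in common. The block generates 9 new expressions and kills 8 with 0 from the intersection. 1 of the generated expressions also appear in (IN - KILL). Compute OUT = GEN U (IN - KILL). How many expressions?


IN = intersection of predecessors = 4
IN - KILL = 4 - 0 = 4
|OUT| = |GEN| + |IN - KILL| - |GEN ∩ (IN - KILL)| = 9 + 4 - 1 = 12

12


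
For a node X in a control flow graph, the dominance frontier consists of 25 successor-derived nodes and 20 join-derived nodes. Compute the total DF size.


DF(X) = direct successor contributions + join point contributions
= 25 + 20 = 45

45


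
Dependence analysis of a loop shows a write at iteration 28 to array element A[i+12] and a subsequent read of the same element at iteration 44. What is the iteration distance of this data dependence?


Distance = read iteration - write iteration
= 44 - 28 = 16

16


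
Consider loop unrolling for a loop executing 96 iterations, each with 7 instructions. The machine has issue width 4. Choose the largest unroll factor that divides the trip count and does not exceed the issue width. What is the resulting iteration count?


Largest divisor of 96 <= 4 is 4
New iterations = 96 / 4 = 24

24


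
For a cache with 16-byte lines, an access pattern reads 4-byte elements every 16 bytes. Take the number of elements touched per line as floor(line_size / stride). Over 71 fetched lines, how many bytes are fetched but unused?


Elements per line = floor(16 / 16) = 1
Bytes used per line = 1 * 4 = 4
Wasted per line = 16 - 4 = 12
Total wasted = 12 * 71 = 852

852


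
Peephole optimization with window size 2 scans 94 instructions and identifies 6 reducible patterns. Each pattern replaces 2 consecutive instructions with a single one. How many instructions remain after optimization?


Each match removes 1 instructions.
Total removed = 6 * 1 = 6
Remaining = 94 - 6 = 88

88


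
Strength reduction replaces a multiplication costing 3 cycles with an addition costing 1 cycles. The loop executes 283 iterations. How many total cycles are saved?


Per-iteration saving = 3 - 1 = 2
Total saved = 283 * 2 = 566

566


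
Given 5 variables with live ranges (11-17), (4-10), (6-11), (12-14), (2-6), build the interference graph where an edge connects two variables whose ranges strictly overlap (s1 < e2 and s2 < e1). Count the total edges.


Check all pairs for overlapping intervals.
Two intervals (s1,e1) and (s2,e2) overlap if s1 < e2 and s2 < e1.
v0 (11-17) vs v1..v4: overlaps v3 -> 1
v1 (4-10) vs v2..v4: overlaps v2, v4 -> 2
v2 (6-11) vs v3..v4: overlaps none -> 0
v3 (12-14) vs v4: overlaps none -> 0
Total overlapping pairs = 1 + 2 + 0 + 0 = 3

3


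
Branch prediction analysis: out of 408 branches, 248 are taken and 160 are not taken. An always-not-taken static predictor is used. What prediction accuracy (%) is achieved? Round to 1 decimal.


Predictor: always-not-taken
Correct predictions = 160
Accuracy = 160 / 408 * 100 = 39.2%

39.2


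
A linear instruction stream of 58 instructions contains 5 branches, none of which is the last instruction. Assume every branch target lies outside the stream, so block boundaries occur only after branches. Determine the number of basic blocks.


With no in-sequence branch targets, the leaders are the first instruction plus the instruction after each branch.
Number of basic blocks = branches + 1
= 5 + 1 = 6

6


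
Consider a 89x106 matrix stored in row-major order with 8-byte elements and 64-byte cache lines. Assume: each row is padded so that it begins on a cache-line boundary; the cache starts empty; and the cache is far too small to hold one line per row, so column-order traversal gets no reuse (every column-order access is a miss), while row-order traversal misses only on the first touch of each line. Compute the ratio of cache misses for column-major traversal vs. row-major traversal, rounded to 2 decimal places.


Each row occupies 106 * 8 = 848 bytes and starts on a line boundary, so it spans ceil(848 / 64) = 14 cache lines.
Row-major traversal misses (one per line touched): 89 * ceil(106 * 8 / 64) = 1246
Column-major traversal misses (no reuse, every access misses): 89 * 106 = 9434
Ratio = 9434 / 1246 = 7.57

7.57


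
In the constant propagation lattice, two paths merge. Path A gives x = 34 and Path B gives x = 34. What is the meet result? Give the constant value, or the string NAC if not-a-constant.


Meet operation: if both paths give the same constant, result is that constant; if they differ, result is NAC (not-a-constant).
Path A: 34, Path B: 34 -> equal
Result: constant -> 34

34


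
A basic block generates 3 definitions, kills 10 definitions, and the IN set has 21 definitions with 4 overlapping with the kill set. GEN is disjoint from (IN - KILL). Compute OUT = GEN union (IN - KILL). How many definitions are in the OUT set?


IN - KILL: 21 - 4 = 17 surviving definitions
OUT = GEN + surviving = 3 + 17 = 20

20


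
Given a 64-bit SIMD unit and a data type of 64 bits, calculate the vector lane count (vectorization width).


Width = SIMD bits / data type bits
= 64 / 64 = 1

1


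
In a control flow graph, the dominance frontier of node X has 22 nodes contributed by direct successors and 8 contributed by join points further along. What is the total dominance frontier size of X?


DF(X) = direct successor contributions + join point contributions
= 22 + 8 = 30

30


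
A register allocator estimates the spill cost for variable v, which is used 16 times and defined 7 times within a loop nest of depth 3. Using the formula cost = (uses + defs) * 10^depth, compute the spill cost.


uses + defs = 16 + 7 = 23
10^3 = 1000
Spill cost = 23 * 1000 = 23000

23000


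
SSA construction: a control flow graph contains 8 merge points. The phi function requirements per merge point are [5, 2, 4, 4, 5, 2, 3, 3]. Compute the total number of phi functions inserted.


Total phi functions = sum of phi functions at each join node
= 5 + 2 + 4 + 4 + 5 + 2 + 3 + 3 = 28

28


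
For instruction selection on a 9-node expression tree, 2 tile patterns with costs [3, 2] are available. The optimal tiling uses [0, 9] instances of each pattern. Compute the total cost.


Total cost = sum(count_i * cost_i)
= 0*3 + 9*2
= 18

18


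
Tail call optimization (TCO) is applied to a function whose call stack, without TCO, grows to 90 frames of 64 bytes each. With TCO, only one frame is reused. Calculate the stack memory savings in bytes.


Without TCO: 90 * 64 = 5760 bytes
With TCO: reuse 1 frame = 64 bytes
Savings = 5760 - 64 = 5696

5696


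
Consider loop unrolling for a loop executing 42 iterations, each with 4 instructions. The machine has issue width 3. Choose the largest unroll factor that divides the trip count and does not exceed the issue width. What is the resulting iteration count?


Largest divisor of 42 <= 3 is 3
New iterations = 42 / 3 = 14

14


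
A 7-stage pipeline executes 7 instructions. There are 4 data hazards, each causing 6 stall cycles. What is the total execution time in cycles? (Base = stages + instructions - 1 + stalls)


Base cycles = 7 + 7 - 1 = 13
Total stalls = 4 * 6 = 24
Total = 13 + 24 = 37

37


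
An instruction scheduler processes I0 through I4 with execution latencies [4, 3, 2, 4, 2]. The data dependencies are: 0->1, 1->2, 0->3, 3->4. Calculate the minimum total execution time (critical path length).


Compute longest path through dependency graph: dist(Ik) = max over predecessors of dist + latency(Ik).
dist(I0) = latency 4 = 4
dist(I1) = dist(I0) + 3 = 4 + 3 = 7
dist(I2) = dist(I1) + 2 = 7 + 2 = 9
dist(I3) = dist(I0) + 4 = 4 + 4 = 8
dist(I4) = dist(I3) + 2 = 8 + 2 = 10
Critical path = max dist = 10

10


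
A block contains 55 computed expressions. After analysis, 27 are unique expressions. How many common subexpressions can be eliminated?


CSE count = total expressions - unique expressions
= 55 - 27 = 28

28


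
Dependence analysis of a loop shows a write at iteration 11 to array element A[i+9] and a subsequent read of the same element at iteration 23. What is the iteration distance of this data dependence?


Distance = read iteration - write iteration
= 23 - 11 = 12

12


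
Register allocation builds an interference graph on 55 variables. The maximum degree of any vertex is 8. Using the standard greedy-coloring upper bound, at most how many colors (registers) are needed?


Greedy coloring never needs more than (max_degree + 1) colors: when coloring a vertex, at most max_degree neighbors are already colored.
Upper bound = 8 + 1 = 9

9


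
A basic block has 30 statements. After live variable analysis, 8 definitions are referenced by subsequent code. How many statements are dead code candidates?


Dead code = total statements - live definitions
= 30 - 8 = 22

22


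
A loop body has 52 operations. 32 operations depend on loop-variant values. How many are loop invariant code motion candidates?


Invariant candidates = total - loop-dependent
= 52 - 32 = 20

20


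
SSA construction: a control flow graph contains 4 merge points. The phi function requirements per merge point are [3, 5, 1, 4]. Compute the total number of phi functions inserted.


Total phi functions = sum of phi functions at each join node
= 3 + 5 + 1 + 4 = 13

13


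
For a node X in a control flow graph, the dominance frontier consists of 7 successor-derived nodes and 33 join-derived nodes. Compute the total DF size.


DF(X) = direct successor contributions + join point contributions
= 7 + 33 = 40

40


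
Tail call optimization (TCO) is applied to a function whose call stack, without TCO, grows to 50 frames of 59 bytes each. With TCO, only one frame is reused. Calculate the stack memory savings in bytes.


Without TCO: 50 * 59 = 2950 bytes
With TCO: reuse 1 frame = 59 bytes
Savings = 2950 - 59 = 2891

2891


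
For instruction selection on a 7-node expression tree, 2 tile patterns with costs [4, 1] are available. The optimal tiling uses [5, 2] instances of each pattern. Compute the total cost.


Total cost = sum(count_i * cost_i)
= 5*4 + 2*1
= 22

22


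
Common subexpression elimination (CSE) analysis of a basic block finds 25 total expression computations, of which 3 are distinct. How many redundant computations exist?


CSE count = total expressions - unique expressions
= 25 - 3 = 22

22


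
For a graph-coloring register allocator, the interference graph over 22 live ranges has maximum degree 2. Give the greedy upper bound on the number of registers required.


Greedy coloring never needs more than (max_degree + 1) colors: when coloring a vertex, at most max_degree neighbors are already colored.
Upper bound = 2 + 1 = 3

3


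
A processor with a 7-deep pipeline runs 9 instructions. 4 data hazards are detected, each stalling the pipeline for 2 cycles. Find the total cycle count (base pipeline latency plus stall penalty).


Base cycles = 7 + 9 - 1 = 15
Total stalls = 4 * 2 = 8
Total = 15 + 8 = 23

23


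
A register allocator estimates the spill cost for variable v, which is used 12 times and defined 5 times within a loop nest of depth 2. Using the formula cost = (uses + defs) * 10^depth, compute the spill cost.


uses + defs = 12 + 5 = 17
10^2 = 100
Spill cost = 17 * 100 = 1700

1700


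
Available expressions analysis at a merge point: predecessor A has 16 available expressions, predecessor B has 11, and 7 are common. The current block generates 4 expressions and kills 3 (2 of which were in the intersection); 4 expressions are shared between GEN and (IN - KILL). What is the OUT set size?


IN = intersection of predecessors = 7
IN - KILL = 7 - 2 = 5
|OUT| = |GEN| + |IN - KILL| - |GEN ∩ (IN - KILL)| = 4 + 5 - 4 = 5

5


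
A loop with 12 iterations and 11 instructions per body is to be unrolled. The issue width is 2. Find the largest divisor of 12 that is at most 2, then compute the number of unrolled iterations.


Largest divisor of 12 <= 2 is 2
New iterations = 12 / 2 = 6

6


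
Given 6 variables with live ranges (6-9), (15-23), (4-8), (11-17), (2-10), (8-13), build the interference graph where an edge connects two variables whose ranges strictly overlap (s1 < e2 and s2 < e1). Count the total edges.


Check all pairs for overlapping intervals.
Two intervals (s1,e1) and (s2,e2) overlap if s1 < e2 and s2 < e1.
v0 (6-9) vs v1..v5: overlaps v2, v4, v5 -> 3
v1 (15-23) vs v2..v5: overlaps v3 -> 1
v2 (4-8) vs v3..v5: overlaps v4 -> 1
v3 (11-17) vs v4..v5: overlaps v5 -> 1
v4 (2-10) vs v5: overlaps v5 -> 1
Total overlapping pairs = 3 + 1 + 1 + 1 + 1 = 7

7


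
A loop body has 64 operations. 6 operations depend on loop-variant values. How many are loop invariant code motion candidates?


Invariant candidates = total - loop-dependent
= 64 - 6 = 58

58


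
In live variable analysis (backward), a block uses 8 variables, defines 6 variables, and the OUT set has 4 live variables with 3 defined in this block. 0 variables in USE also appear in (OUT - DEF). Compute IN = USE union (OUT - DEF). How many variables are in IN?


OUT - DEF: 4 - 3 = 1
|IN| = |USE| + |OUT - DEF| - |USE ∩ (OUT - DEF)| = 8 + 1 - 0 = 9

9


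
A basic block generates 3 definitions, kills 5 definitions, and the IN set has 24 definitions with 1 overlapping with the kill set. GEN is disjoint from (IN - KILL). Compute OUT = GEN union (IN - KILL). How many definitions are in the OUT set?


IN - KILL: 24 - 1 = 23 surviving definitions
OUT = GEN + surviving = 3 + 23 = 26

26


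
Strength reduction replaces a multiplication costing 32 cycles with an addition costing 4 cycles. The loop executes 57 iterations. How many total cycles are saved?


Per-iteration saving = 32 - 4 = 28
Total saved = 57 * 28 = 1596

1596


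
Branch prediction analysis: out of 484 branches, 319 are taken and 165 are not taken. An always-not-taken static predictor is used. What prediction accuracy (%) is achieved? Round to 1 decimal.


Predictor: always-not-taken
Correct predictions = 165
Accuracy = 165 / 484 * 100 = 34.1%

34.1


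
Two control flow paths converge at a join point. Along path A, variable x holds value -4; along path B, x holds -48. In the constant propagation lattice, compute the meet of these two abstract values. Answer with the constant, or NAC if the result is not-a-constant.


Meet operation: if both paths give the same constant, result is that constant; if they differ, result is NAC (not-a-constant).
Path A: -4, Path B: -48 -> differ
Result: not-a-constant -> NAC

NAC


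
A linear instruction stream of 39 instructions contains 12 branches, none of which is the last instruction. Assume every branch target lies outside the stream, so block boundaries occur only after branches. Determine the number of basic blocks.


With no in-sequence branch targets, the leaders are the first instruction plus the instruction after each branch.
Number of basic blocks = branches + 1
= 12 + 1 = 13

13


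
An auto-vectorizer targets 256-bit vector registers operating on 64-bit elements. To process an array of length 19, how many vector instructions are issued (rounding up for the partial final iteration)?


Width = 256 / 64 = 4 elements per vector op
Iterations = ceil(19 / 4) = 5

5


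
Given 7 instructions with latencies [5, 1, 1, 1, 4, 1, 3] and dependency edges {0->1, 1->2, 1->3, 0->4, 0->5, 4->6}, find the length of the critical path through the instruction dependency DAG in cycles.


Compute longest path through dependency graph: dist(Ik) = max over predecessors of dist + latency(Ik).
dist(I0) = latency 5 = 5
dist(I1) = dist(I0) + 1 = 5 + 1 = 6
dist(I2) = dist(I1) + 1 = 6 + 1 = 7
dist(I3) = dist(I1) + 1 = 6 + 1 = 7
dist(I4) = dist(I0) + 4 = 5 + 4 = 9
dist(I5) = dist(I0) + 1 = 5 + 1 = 6
dist(I6) = dist(I4) + 3 = 9 + 3 = 12
Critical path = max dist = 12

12


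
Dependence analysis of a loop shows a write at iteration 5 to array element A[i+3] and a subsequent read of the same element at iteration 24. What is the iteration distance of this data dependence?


Distance = read iteration - write iteration
= 24 - 5 = 19

19


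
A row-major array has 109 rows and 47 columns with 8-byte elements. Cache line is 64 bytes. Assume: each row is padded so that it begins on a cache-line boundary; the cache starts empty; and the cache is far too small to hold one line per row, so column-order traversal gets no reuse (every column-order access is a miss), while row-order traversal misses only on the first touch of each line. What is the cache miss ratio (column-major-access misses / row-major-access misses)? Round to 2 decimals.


Each row occupies 47 * 8 = 376 bytes and starts on a line boundary, so it spans ceil(376 / 64) = 6 cache lines.
Row-major traversal misses (one per line touched): 109 * ceil(47 * 8 / 64) = 654
Column-major traversal misses (no reuse, every access misses): 109 * 47 = 5123
Ratio = 5123 / 654 = 7.83

7.83


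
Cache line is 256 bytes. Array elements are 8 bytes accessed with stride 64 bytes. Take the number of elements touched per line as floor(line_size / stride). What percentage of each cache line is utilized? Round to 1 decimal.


Elements per cache line = floor(256 / 64) = 4
Bytes used = 4 * 8 = 32
Utilization = 32 / 256 * 100 = 12.5%

12.5


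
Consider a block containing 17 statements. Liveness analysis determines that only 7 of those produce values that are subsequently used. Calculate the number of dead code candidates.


Dead code = total statements - live definitions
= 17 - 7 = 10

10


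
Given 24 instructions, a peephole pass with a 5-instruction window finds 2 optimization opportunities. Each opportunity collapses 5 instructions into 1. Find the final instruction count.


Each match removes 4 instructions.
Total removed = 2 * 4 = 8
Remaining = 24 - 8 = 16

16


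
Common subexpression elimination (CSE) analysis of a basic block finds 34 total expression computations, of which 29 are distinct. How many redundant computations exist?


CSE count = total expressions - unique expressions
= 34 - 29 = 5

5


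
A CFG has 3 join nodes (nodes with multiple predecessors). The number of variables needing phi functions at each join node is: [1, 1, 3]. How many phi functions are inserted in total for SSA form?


Total phi functions = sum of phi functions at each join node
= 1 + 1 + 3 = 5

5


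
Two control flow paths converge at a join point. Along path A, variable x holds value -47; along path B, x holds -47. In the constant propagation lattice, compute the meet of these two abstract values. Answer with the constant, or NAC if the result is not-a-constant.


Meet operation: if both paths give the same constant, result is that constant; if they differ, result is NAC (not-a-constant).
Path A: -47, Path B: -47 -> equal
Result: constant -> -47

-47


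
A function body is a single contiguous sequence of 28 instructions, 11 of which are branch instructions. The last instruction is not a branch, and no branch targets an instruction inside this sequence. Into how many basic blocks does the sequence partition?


With no in-sequence branch targets, the leaders are the first instruction plus the instruction after each branch.
Number of basic blocks = branches + 1
= 11 + 1 = 12

12


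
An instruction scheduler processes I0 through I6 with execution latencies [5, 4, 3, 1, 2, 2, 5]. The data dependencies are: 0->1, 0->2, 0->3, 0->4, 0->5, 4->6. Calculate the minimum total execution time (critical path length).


Compute longest path through dependency graph: dist(Ik) = max over predecessors of dist + latency(Ik).
dist(I0) = latency 5 = 5
dist(I1) = dist(I0) + 4 = 5 + 4 = 9
dist(I2) = dist(I0) + 3 = 5 + 3 = 8
dist(I3) = dist(I0) + 1 = 5 + 1 = 6
dist(I4) = dist(I0) + 2 = 5 + 2 = 7
dist(I5) = dist(I0) + 2 = 5 + 2 = 7
dist(I6) = dist(I4) + 5 = 7 + 5 = 12
Critical path = max dist = 12

12


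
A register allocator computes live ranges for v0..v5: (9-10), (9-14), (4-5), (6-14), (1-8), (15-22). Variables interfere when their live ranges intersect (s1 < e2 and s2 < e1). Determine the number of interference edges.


Check all pairs for overlapping intervals.
Two intervals (s1,e1) and (s2,e2) overlap if s1 < e2 and s2 < e1.
v0 (9-10) vs v1..v5: overlaps v1, v3 -> 2
v1 (9-14) vs v2..v5: overlaps v3 -> 1
v2 (4-5) vs v3..v5: overlaps v4 -> 1
v3 (6-14) vs v4..v5: overlaps v4 -> 1
v4 (1-8) vs v5: overlaps none -> 0
Total overlapping pairs = 2 + 1 + 1 + 1 + 0 = 5

5


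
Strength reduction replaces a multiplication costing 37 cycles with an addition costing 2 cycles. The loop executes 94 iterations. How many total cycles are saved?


Per-iteration saving = 37 - 2 = 35
Total saved = 94 * 35 = 3290

3290


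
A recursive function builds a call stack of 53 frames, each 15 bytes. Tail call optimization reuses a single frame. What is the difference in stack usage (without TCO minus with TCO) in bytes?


Without TCO: 53 * 15 = 795 bytes
With TCO: reuse 1 frame = 15 bytes
Savings = 795 - 15 = 780

780


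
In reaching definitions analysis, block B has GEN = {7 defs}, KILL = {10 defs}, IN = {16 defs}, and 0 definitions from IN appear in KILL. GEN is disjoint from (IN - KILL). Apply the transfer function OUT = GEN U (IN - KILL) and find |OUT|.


IN - KILL: 16 - 0 = 16 surviving definitions
OUT = GEN + surviving = 7 + 16 = 23

23


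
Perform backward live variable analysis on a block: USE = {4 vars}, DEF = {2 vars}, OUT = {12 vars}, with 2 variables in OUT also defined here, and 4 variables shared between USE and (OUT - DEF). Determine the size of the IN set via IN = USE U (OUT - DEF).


OUT - DEF: 12 - 2 = 10
|IN| = |USE| + |OUT - DEF| - |USE ∩ (OUT - DEF)| = 4 + 10 - 4 = 10

10


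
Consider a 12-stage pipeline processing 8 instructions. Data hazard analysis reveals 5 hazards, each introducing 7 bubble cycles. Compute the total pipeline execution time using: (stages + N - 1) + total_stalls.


Base cycles = 12 + 8 - 1 = 19
Total stalls = 5 * 7 = 35
Total = 19 + 35 = 54

54


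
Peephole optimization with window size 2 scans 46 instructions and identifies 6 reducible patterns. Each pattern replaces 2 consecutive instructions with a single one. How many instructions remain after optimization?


Each match removes 1 instructions.
Total removed = 6 * 1 = 6
Remaining = 46 - 6 = 40

40


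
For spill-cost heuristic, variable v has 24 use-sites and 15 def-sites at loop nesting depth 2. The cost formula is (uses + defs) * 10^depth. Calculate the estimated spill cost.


uses + defs = 24 + 15 = 39
10^2 = 100
Spill cost = 39 * 100 = 3900

3900


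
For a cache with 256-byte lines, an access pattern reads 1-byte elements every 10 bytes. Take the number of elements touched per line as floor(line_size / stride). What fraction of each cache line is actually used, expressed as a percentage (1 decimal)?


Elements per cache line = floor(256 / 10) = 25
Bytes used = 25 * 1 = 25
Utilization = 25 / 256 * 100 = 9.8%

9.8


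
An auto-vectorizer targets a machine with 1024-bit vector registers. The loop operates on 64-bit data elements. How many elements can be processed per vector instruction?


Width = SIMD bits / data type bits
= 1024 / 64 = 16

16


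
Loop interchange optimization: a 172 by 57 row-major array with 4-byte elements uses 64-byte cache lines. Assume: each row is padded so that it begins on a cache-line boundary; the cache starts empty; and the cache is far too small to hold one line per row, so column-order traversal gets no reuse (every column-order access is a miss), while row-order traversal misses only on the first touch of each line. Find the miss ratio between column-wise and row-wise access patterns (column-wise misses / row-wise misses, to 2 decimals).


Each row occupies 57 * 4 = 228 bytes and starts on a line boundary, so it spans ceil(228 / 64) = 4 cache lines.
Row-major traversal misses (one per line touched): 172 * ceil(57 * 4 / 64) = 688
Column-major traversal misses (no reuse, every access misses): 172 * 57 = 9804
Ratio = 9804 / 688 = 14.25

14.25


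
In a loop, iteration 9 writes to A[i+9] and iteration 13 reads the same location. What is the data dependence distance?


Distance = read iteration - write iteration
= 13 - 9 = 4

4


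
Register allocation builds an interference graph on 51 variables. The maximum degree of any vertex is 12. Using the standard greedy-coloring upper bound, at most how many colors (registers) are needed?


Greedy coloring never needs more than (max_degree + 1) colors: when coloring a vertex, at most max_degree neighbors are already colored.
Upper bound = 12 + 1 = 13

13


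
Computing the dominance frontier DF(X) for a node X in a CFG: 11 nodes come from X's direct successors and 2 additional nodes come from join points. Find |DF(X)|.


DF(X) = direct successor contributions + join point contributions
= 11 + 2 = 13

13


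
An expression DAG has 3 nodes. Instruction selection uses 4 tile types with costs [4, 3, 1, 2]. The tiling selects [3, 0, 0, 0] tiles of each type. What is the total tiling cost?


Total cost = sum(count_i * cost_i)
= 3*4 + 0*3 + 0*1 + 0*2
= 12

12


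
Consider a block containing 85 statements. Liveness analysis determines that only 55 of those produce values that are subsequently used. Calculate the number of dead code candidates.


Dead code = total statements - live definitions
= 85 - 55 = 30

30


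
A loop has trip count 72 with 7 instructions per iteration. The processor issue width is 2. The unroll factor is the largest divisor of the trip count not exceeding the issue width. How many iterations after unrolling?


Largest divisor of 72 <= 2 is 2
New iterations = 72 / 2 = 36

36


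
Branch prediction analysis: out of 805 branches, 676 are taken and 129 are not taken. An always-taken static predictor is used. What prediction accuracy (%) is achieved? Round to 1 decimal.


Predictor: always-taken
Correct predictions = 676
Accuracy = 676 / 805 * 100 = 84.0%

84.0


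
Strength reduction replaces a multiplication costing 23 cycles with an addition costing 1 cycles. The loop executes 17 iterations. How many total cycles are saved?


Per-iteration saving = 23 - 1 = 22
Total saved = 17 * 22 = 374

374


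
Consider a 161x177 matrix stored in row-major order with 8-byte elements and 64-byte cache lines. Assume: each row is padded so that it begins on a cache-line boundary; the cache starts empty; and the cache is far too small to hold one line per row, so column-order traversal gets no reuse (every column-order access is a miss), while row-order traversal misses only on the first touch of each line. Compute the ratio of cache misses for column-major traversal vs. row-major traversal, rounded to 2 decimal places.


Each row occupies 177 * 8 = 1416 bytes and starts on a line boundary, so it spans ceil(1416 / 64) = 23 cache lines.
Row-major traversal misses (one per line touched): 161 * ceil(177 * 8 / 64) = 3703
Column-major traversal misses (no reuse, every access misses): 161 * 177 = 28497
Ratio = 28497 / 3703 = 7.7

7.7


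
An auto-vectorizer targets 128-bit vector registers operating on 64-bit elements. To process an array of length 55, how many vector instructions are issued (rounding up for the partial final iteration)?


Width = 128 / 64 = 2 elements per vector op
Iterations = ceil(55 / 2) = 28

28


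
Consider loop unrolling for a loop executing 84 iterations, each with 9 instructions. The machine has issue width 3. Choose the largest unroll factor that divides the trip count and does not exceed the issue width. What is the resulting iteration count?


Largest divisor of 84 <= 3 is 3
New iterations = 84 / 3 = 28

28


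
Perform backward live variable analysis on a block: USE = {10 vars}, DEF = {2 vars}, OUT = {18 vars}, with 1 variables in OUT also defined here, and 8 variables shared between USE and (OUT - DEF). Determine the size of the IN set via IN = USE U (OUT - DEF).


OUT - DEF: 18 - 1 = 17
|IN| = |USE| + |OUT - DEF| - |USE ∩ (OUT - DEF)| = 10 + 17 - 8 = 19

19


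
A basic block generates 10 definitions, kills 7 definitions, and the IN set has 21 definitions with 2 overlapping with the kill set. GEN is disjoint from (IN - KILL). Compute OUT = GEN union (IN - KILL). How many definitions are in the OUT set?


IN - KILL: 21 - 2 = 19 surviving definitions
OUT = GEN + surviving = 10 + 19 = 29

29


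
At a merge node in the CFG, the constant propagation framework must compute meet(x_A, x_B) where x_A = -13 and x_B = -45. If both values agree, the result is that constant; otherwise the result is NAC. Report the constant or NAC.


Meet operation: if both paths give the same constant, result is that constant; if they differ, result is NAC (not-a-constant).
Path A: -13, Path B: -45 -> differ
Result: not-a-constant -> NAC

NAC


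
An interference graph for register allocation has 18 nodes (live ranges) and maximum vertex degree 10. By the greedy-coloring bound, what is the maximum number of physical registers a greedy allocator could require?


Greedy coloring never needs more than (max_degree + 1) colors: when coloring a vertex, at most max_degree neighbors are already colored.
Upper bound = 10 + 1 = 11

11


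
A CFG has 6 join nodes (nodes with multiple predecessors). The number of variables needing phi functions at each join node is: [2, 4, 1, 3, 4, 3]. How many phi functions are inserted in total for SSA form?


Total phi functions = sum of phi functions at each join node
= 2 + 4 + 1 + 3 + 4 + 3 = 17

17


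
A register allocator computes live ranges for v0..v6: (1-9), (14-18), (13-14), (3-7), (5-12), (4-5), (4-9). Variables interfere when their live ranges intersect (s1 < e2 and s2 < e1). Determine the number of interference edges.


Check all pairs for overlapping intervals.
Two intervals (s1,e1) and (s2,e2) overlap if s1 < e2 and s2 < e1.
v0 (1-9) vs v1..v6: overlaps v3, v4, v5, v6 -> 4
v1 (14-18) vs v2..v6: overlaps none -> 0
v2 (13-14) vs v3..v6: overlaps none -> 0
v3 (3-7) vs v4..v6: overlaps v4, v5, v6 -> 3
v4 (5-12) vs v5..v6: overlaps v6 -> 1
v5 (4-5) vs v6: overlaps v6 -> 1
Total overlapping pairs = 4 + 0 + 0 + 3 + 1 + 1 = 9

9


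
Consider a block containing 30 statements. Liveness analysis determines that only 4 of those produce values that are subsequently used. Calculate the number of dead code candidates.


Dead code = total statements - live definitions
= 30 - 4 = 26

26


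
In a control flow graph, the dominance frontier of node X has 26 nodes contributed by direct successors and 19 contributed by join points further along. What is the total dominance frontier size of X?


DF(X) = direct successor contributions + join point contributions
= 26 + 19 = 45

45


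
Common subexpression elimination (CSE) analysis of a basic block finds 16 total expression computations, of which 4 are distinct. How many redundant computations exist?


CSE count = total expressions - unique expressions
= 16 - 4 = 12

12


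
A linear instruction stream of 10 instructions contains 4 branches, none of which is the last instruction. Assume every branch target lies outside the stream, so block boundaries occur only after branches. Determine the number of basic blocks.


With no in-sequence branch targets, the leaders are the first instruction plus the instruction after each branch.
Number of basic blocks = branches + 1
= 4 + 1 = 5

5


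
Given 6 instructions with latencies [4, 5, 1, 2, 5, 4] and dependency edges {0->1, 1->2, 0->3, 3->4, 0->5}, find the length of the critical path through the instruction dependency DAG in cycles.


Compute longest path through dependency graph: dist(Ik) = max over predecessors of dist + latency(Ik).
dist(I0) = latency 4 = 4
dist(I1) = dist(I0) + 5 = 4 + 5 = 9
dist(I2) = dist(I1) + 1 = 9 + 1 = 10
dist(I3) = dist(I0) + 2 = 4 + 2 = 6
dist(I4) = dist(I3) + 5 = 6 + 5 = 11
dist(I5) = dist(I0) + 4 = 4 + 4 = 8
Critical path = max dist = 11

11


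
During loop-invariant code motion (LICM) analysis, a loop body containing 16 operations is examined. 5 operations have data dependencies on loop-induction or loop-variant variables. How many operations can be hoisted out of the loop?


Invariant candidates = total - loop-dependent
= 16 - 5 = 11

11


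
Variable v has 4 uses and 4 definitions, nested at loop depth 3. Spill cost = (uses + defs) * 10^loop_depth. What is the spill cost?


uses + defs = 4 + 4 = 8
10^3 = 1000
Spill cost = 8 * 1000 = 8000

8000


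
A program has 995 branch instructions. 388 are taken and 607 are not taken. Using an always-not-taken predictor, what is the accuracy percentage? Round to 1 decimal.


Predictor: always-not-taken
Correct predictions = 607
Accuracy = 607 / 995 * 100 = 61.0%

61.0


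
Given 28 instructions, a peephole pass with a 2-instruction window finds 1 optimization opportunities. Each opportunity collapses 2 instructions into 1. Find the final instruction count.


Each match removes 1 instructions.
Total removed = 1 * 1 = 1
Remaining = 28 - 1 = 27

27


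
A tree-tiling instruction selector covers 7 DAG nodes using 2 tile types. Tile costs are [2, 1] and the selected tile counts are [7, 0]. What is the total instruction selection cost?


Total cost = sum(count_i * cost_i)
= 7*2 + 0*1
= 14

14


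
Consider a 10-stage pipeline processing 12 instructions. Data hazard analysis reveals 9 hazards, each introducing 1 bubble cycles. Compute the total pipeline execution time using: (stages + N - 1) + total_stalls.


Base cycles = 10 + 12 - 1 = 21
Total stalls = 9 * 1 = 9
Total = 21 + 9 = 30

30


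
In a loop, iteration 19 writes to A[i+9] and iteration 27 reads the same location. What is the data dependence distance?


Distance = read iteration - write iteration
= 27 - 19 = 8

8


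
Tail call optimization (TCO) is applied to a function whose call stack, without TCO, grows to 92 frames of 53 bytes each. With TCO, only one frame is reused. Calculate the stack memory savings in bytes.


Without TCO: 92 * 53 = 4876 bytes
With TCO: reuse 1 frame = 53 bytes
Savings = 4876 - 53 = 4823

4823
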